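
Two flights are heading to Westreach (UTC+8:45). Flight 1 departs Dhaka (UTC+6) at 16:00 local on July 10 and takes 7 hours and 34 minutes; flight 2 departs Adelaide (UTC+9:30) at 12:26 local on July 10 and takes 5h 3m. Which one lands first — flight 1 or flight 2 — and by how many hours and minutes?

the second, by 9 hours 35 minutes

Flight 1 in UTC: 16:00 − 6:00 = 10:00 on Jul 10.
+7 hours and 34 minutes → arrive 17:34 UTC on Jul 10.
Flight 2 in UTC: 12:26 − 9:30 = 02:56 on Jul 10.
+5 hours 3 minutes → arrive 07:59 UTC on Jul 10.
Flight 2 lands earlier by 9 hours 35 minutes.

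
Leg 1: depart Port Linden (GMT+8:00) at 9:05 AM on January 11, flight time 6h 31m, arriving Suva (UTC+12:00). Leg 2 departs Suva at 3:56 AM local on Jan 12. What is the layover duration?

Convert departure to UTC: 9:05 AM − 8:00 = 1:05 AM UTC on Jan 11.
Add 6 hours and 31 minutes flight time → 7:36 AM UTC.
Suva is UTC+12:00, so local arrival = 7:36 AM + 12:00 = 7:36 PM on Jan 11.
Layover = 3:56 AM − 7:36 PM (+1 day) = 8 hours 20 minutes.

8 hours 20 minutes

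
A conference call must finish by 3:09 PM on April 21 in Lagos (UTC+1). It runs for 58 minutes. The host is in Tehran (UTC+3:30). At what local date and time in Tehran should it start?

4:41 PM on April 21

Target end time in UTC: 3:09 PM − 1:00 = 2:09 PM on Apr 21.
Subtract 58 minutes → start 1:11 PM UTC on Apr 21.
Tehran is UTC+3:30: 1:11 PM + 3:30 = 4:41 PM on Apr 21.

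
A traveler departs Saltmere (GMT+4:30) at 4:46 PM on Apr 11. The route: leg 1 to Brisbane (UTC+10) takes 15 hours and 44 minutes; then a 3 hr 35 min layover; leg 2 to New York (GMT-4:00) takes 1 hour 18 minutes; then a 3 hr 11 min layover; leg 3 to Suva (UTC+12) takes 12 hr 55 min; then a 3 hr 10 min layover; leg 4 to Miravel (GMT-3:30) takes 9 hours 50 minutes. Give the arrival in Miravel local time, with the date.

Convert departure to UTC: 4:46 PM − 4:30 = 12:16 PM UTC on Apr 11.
Add 15 hours 44 minutes leg 1 → 4:00 AM UTC (Apr 12).
Add 3 hours and 35 minutes layover in Brisbane → 7:35 AM UTC.
Add 1 hour 18 minutes leg 2 → 8:53 AM UTC.
Add 3 hours and 11 minutes layover in New York → 12:04 PM UTC.
Add 12 hours and 55 minutes leg 3 → 12:59 AM UTC (Apr 13).
Add 3 hours 10 minutes layover in Suva → 4:09 AM UTC.
Add 9 hours and 50 minutes leg 4 → 1:59 PM UTC.
Miravel is UTC−3:30, so local arrival = 1:59 PM − 3:30 = 10:29 AM on Apr 13.

10:29 AM on April 13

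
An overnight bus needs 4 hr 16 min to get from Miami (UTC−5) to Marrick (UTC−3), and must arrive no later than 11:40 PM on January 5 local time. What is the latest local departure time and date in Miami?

Target arrival in UTC: 11:40 PM + 3:00 = 2:40 AM on Jan 6.
Subtract 4 hours 16 minutes → departure 10:24 PM UTC on Jan 5.
Miami is UTC−5:00: 10:24 PM − 5:00 = 5:24 PM on Jan 5.

5:24 PM on January 5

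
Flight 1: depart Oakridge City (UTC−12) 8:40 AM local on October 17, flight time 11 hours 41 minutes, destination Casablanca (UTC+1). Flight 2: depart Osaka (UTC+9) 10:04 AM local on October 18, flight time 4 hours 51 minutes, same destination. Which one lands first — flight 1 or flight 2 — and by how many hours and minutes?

the second, by 2 hours 26 minutes

Flight 1 in UTC: 8:40 AM + 12:00 = 8:40 PM on Oct 17.
+11 hours and 41 minutes → arrive 8:21 AM UTC on Oct 18.
Flight 2 in UTC: 10:04 AM − 9:00 = 1:04 AM on Oct 18.
+4 hours and 51 minutes → arrive 5:55 AM UTC on Oct 18.
Flight 2 lands earlier by 2 hours 26 minutes.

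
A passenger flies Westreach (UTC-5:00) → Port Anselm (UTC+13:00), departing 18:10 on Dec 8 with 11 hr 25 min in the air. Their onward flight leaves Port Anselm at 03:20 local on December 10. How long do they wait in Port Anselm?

Convert departure to UTC: 18:10 + 5:00 = 23:10 UTC on Dec 8.
Add 11 hours and 25 minutes flight time → 10:35 UTC (Dec 9).
Port Anselm is UTC+13:00, so local arrival = 10:35 + 13:00 = 23:35 on Dec 9.
Layover = 03:20 − 23:35 (+1 day) = 3 hours 45 minutes.

3 hours 45 minutes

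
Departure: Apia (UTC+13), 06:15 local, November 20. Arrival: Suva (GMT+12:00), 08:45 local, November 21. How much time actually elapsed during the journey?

27 hours 30 minutes

Departure in UTC: 06:15 − 13:00 = 17:15 on Nov 19.
Arrival in UTC: 08:45 − 12:00 = 20:45 on Nov 20.
Elapsed = 20:45 − 17:15 (+1 day) = 27 hours 30 minutes.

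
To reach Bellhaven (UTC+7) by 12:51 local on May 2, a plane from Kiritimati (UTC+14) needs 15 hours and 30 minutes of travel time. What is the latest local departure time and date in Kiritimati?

04:21 on May 2

Target arrival in UTC: 12:51 − 7:00 = 05:51 on May 2.
Subtract 15 hours and 30 minutes → departure 14:21 UTC on May 1.
Kiritimati is UTC+14:00: 14:21 + 14:00 = 04:21 on May 2.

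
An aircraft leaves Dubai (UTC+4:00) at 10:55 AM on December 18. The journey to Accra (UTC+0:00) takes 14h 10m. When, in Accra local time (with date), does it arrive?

Convert departure to UTC: 10:55 AM − 4:00 = 6:55 AM UTC on Dec 18.
Add 14 hours 10 minutes travel time → 9:05 PM UTC.
Accra is UTC+0, so local arrival is the same: 9:05 PM on Dec 18.

9:05 PM on Dec 18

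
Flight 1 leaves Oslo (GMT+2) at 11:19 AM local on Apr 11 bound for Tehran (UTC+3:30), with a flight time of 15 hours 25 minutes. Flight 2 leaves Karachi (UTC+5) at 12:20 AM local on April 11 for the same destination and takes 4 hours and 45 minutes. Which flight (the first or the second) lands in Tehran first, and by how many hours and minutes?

the second, by 24 hours 39 minutes

Flight 1 in UTC: 11:19 AM − 2:00 = 9:19 AM on Apr 11.
+15 hours 25 minutes → arrive 12:44 AM UTC on Apr 12.
Flight 2 in UTC: 12:20 AM − 5:00 = 7:20 PM on Apr 10.
+4 hours 45 minutes → arrive 12:05 AM UTC on Apr 11.
Flight 2 lands earlier by 24 hours 39 minutes.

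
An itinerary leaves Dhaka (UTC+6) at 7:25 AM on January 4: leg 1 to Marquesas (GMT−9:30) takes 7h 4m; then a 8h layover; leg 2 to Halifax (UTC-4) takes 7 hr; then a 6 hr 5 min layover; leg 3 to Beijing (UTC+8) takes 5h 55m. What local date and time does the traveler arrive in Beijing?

Convert departure to UTC: 7:25 AM − 6:00 = 1:25 AM UTC on Jan 4.
Add 7 hours and 4 minutes leg 1 → 8:29 AM UTC.
Add 8 hours layover in Marquesas → 4:29 PM UTC.
Add 7 hours leg 2 → 11:29 PM UTC.
Add 6 hours and 5 minutes layover in Halifax → 5:34 AM UTC (Jan 5).
Add 5 hours 55 minutes leg 3 → 11:29 AM UTC.
Beijing is UTC+8:00, so local arrival = 11:29 AM + 8:00 = 7:29 PM on Jan 5.

7:29 PM on January 5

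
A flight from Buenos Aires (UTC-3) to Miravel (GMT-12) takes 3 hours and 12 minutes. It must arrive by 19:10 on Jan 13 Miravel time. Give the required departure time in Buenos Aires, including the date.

Target arrival in UTC: 19:10 + 12:00 = 07:10 on Jan 14.
Subtract 3 hours and 12 minutes → departure 03:58 UTC on Jan 14.
Buenos Aires is UTC−3:00: 03:58 − 3:00 = 00:58 on Jan 14.

00:58 on Jan 14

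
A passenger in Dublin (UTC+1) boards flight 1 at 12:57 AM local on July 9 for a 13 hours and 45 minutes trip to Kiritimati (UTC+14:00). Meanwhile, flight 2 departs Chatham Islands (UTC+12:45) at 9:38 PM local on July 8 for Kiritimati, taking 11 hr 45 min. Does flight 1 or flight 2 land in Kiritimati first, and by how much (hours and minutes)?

the second, by 17 hours 4 minutes

Flight 1 in UTC: 12:57 AM − 1:00 = 11:57 PM on Jul 8.
+13 hours 45 minutes → arrive 1:42 PM UTC on Jul 9.
Flight 2 in UTC: 9:38 PM − 12:45 = 8:53 AM on Jul 8.
+11 hours 45 minutes → arrive 8:38 PM UTC on Jul 8.
Flight 2 lands earlier by 17 hours 4 minutes.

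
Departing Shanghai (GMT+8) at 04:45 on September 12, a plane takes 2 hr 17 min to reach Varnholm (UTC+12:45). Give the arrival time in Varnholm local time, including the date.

Convert departure to UTC: 04:45 − 8:00 = 20:45 UTC on Sep 11.
Add 2 hours and 17 minutes travel time → 23:02 UTC.
Varnholm is UTC+12:45, so local arrival = 23:02 + 12:45 = 11:47 on Sep 12.

11:47 on September 12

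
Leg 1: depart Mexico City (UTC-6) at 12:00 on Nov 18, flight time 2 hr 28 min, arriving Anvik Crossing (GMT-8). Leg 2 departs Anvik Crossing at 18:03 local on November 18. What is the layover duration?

Convert departure to UTC: 12:00 + 6:00 = 18:00 UTC on Nov 18.
Add 2 hours and 28 minutes flight time → 20:28 UTC.
Anvik Crossing is UTC−8:00, so local arrival = 20:28 − 8:00 = 12:28 on Nov 18.
Layover = 18:03 − 12:28 = 5 hours 35 minutes.

5 hours 35 minutes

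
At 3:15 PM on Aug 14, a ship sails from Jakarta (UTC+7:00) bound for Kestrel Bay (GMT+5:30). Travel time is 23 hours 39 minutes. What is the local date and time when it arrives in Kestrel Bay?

1:24 PM on August 15

Convert departure to UTC: 3:15 PM − 7:00 = 8:15 AM UTC on Aug 14.
Add 23 hours and 39 minutes travel time → 7:54 AM UTC (Aug 15).
Kestrel Bay is UTC+5:30, so local arrival = 7:54 AM + 5:30 = 1:24 PM on Aug 15.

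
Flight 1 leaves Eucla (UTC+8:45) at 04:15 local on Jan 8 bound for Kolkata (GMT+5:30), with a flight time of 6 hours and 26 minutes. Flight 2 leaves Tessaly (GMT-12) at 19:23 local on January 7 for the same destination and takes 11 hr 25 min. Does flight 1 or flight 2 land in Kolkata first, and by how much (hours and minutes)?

the first, by 16 hours 52 minutes

Flight 1 in UTC: 04:15 − 8:45 = 19:30 on Jan 7.
+6 hours and 26 minutes → arrive 01:56 UTC on Jan 8.
Flight 2 in UTC: 19:23 + 12:00 = 07:23 on Jan 8.
+11 hours and 25 minutes → arrive 18:48 UTC on Jan 8.
Flight 1 lands earlier by 16 hours 52 minutes.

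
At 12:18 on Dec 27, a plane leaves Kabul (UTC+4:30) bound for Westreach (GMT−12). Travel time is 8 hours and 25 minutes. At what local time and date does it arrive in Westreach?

04:13 on Dec 27

Convert departure to UTC: 12:18 − 4:30 = 07:48 UTC on Dec 27.
Add 8 hours 25 minutes travel time → 16:13 UTC.
Westreach is UTC−12:00, so local arrival = 16:13 − 12:00 = 04:13 on Dec 27.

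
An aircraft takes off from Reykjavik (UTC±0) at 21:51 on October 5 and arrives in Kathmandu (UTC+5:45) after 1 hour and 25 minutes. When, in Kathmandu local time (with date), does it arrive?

05:01 on October 6

Reykjavik is at UTC+0, so departure is already 21:51 UTC on Oct 5.
Add 1 hour 25 minutes travel time → 23:16 UTC.
Kathmandu is UTC+5:45, so local arrival = 23:16 + 5:45 = 05:01 on Oct 6.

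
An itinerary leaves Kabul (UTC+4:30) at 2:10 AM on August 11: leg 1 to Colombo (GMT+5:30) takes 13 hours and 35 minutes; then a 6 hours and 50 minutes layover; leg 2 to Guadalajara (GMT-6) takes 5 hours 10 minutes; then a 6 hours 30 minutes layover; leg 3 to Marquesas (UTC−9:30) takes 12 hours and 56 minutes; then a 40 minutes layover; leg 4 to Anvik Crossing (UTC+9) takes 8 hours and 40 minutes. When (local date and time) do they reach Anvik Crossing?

1:01 PM on Aug 13

Convert departure to UTC: 2:10 AM − 4:30 = 9:40 PM UTC on Aug 10.
Add 13 hours and 35 minutes leg 1 → 11:15 AM UTC (Aug 11).
Add 6 hours and 50 minutes layover in Colombo → 6:05 PM UTC.
Add 5 hours 10 minutes leg 2 → 11:15 PM UTC.
Add 6 hours and 30 minutes layover in Guadalajara → 5:45 AM UTC (Aug 12).
Add 12 hours 56 minutes leg 3 → 6:41 PM UTC.
Add 40 minutes layover in Marquesas → 7:21 PM UTC.
Add 8 hours and 40 minutes leg 4 → 4:01 AM UTC (Aug 13).
Anvik Crossing is UTC+9:00, so local arrival = 4:01 AM + 9:00 = 1:01 PM on Aug 13.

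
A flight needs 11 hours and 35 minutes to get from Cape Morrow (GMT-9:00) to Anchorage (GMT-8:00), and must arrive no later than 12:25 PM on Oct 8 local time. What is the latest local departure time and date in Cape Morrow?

11:50 PM on October 7

Target arrival in UTC: 12:25 PM + 8:00 = 8:25 PM on Oct 8.
Subtract 11 hours and 35 minutes → departure 8:50 AM UTC on Oct 8.
Cape Morrow is UTC−9:00: 8:50 AM − 9:00 = 11:50 PM on Oct 7.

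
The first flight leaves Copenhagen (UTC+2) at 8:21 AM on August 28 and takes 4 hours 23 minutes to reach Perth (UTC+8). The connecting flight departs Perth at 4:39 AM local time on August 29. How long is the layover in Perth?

Convert departure to UTC: 8:21 AM − 2:00 = 6:21 AM UTC on Aug 28.
Add 4 hours and 23 minutes flight time → 10:44 AM UTC.
Perth is UTC+8:00, so local arrival = 10:44 AM + 8:00 = 6:44 PM on Aug 28.
Layover = 4:39 AM − 6:44 PM (+1 day) = 9 hours 55 minutes.

9 hours 55 minutes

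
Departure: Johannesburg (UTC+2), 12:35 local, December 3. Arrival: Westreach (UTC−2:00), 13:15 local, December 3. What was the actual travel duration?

Departure in UTC: 12:35 − 2:00 = 10:35 on Dec 3.
Arrival in UTC: 13:15 + 2:00 = 15:15 on Dec 3.
Elapsed = 15:15 − 10:35 = 4 hours 40 minutes.

4 hours 40 minutes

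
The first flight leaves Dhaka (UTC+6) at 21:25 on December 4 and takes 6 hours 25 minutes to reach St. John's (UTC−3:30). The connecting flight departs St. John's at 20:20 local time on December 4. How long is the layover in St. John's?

2 hours

Convert departure to UTC: 21:25 − 6:00 = 15:25 UTC on Dec 4.
Add 6 hours 25 minutes flight time → 21:50 UTC.
St. John's is UTC−3:30, so local arrival = 21:50 − 3:30 = 18:20 on Dec 4.
Layover = 20:20 − 18:20 = 2 hours.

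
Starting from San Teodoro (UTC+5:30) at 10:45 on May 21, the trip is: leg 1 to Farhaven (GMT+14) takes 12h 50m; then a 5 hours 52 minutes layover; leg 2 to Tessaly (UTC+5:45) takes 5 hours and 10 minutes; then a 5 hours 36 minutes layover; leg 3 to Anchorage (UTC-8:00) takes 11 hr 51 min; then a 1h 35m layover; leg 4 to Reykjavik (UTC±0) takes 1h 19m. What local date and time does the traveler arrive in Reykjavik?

Convert departure to UTC: 10:45 − 5:30 = 05:15 UTC on May 21.
Add 12 hours and 50 minutes leg 1 → 18:05 UTC.
Add 5 hours and 52 minutes layover in Farhaven → 23:57 UTC.
Add 5 hours and 10 minutes leg 2 → 05:07 UTC (May 22).
Add 5 hours and 36 minutes layover in Tessaly → 10:43 UTC.
Add 11 hours 51 minutes leg 3 → 22:34 UTC.
Add 1 hour 35 minutes layover in Anchorage → 00:09 UTC (May 23).
Add 1 hour 19 minutes leg 4 → 01:28 UTC.
Reykjavik is UTC+0, so local arrival is the same: 01:28 on May 23.

01:28 on May 23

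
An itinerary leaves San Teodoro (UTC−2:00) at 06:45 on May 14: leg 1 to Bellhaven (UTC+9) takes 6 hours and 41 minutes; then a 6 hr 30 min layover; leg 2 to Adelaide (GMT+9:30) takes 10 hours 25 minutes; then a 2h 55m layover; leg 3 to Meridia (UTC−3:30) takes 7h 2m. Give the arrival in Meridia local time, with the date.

Convert departure to UTC: 06:45 + 2:00 = 08:45 UTC on May 14.
Add 6 hours 41 minutes leg 1 → 15:26 UTC.
Add 6 hours and 30 minutes layover in Bellhaven → 21:56 UTC.
Add 10 hours and 25 minutes leg 2 → 08:21 UTC (May 15).
Add 2 hours 55 minutes layover in Adelaide → 11:16 UTC.
Add 7 hours and 2 minutes leg 3 → 18:18 UTC.
Meridia is UTC−3:30, so local arrival = 18:18 − 3:30 = 14:48 on May 15.

14:48 on May 15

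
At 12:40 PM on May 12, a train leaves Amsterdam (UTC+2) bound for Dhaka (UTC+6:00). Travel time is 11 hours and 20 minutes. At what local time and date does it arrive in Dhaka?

4:00 AM on May 13

Convert departure to UTC: 12:40 PM − 2:00 = 10:40 AM UTC on May 12.
Add 11 hours 20 minutes travel time → 10:00 PM UTC.
Dhaka is UTC+6:00, so local arrival = 10:00 PM + 6:00 = 4:00 AM on May 13.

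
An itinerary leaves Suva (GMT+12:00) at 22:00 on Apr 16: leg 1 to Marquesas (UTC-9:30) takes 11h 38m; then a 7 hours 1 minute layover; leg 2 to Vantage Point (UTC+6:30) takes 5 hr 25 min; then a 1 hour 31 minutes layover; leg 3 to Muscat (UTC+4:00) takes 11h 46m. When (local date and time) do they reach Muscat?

Convert departure to UTC: 22:00 − 12:00 = 10:00 UTC on Apr 16.
Add 11 hours and 38 minutes leg 1 → 21:38 UTC.
Add 7 hours and 1 minute layover in Marquesas → 04:39 UTC (Apr 17).
Add 5 hours 25 minutes leg 2 → 10:04 UTC.
Add 1 hour 31 minutes layover in Vantage Point → 11:35 UTC.
Add 11 hours and 46 minutes leg 3 → 23:21 UTC.
Muscat is UTC+4:00, so local arrival = 23:21 + 4:00 = 03:21 on Apr 18.

03:21 on Apr 18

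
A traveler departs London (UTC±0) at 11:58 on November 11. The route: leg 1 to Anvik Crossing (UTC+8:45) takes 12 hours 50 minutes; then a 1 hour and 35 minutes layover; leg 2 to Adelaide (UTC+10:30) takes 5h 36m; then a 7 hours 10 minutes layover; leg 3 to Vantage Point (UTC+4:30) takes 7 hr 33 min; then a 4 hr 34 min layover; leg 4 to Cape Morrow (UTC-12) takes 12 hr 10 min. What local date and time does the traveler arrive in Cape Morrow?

London is at UTC+0, so departure is already 11:58 UTC on Nov 11.
Add 12 hours 50 minutes leg 1 → 00:48 UTC (Nov 12).
Add 1 hour 35 minutes layover in Anvik Crossing → 02:23 UTC.
Add 5 hours and 36 minutes leg 2 → 07:59 UTC.
Add 7 hours 10 minutes layover in Adelaide → 15:09 UTC.
Add 7 hours and 33 minutes leg 3 → 22:42 UTC.
Add 4 hours 34 minutes layover in Vantage Point → 03:16 UTC (Nov 13).
Add 12 hours and 10 minutes leg 4 → 15:26 UTC.
Cape Morrow is UTC−12:00, so local arrival = 15:26 − 12:00 = 03:26 on Nov 13.

03:26 on November 13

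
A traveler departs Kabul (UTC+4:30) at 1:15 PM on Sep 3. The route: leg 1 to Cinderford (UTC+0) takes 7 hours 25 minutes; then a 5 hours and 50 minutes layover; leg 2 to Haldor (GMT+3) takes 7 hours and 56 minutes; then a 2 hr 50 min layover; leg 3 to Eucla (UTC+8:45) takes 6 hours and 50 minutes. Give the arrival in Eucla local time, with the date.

Convert departure to UTC: 1:15 PM − 4:30 = 8:45 AM UTC on Sep 3.
Add 7 hours 25 minutes leg 1 → 4:10 PM UTC.
Add 5 hours and 50 minutes layover in Cinderford → 10:00 PM UTC.
Add 7 hours 56 minutes leg 2 → 5:56 AM UTC (Sep 4).
Add 2 hours and 50 minutes layover in Haldor → 8:46 AM UTC.
Add 6 hours 50 minutes leg 3 → 3:36 PM UTC.
Eucla is UTC+8:45, so local arrival = 3:36 PM + 8:45 = 12:21 AM on Sep 5.

12:21 AM on September 5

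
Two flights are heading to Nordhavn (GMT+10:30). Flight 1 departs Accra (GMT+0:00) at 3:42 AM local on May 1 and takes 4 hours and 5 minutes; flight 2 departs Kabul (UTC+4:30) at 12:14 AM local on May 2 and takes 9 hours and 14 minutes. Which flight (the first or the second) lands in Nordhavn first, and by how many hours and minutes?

the first, by 21 hours 11 minutes

Flight 1 departs at 3:42 AM UTC (May 1).
+4 hours 5 minutes → arrive 7:47 AM UTC on May 1.
Flight 2 in UTC: 12:14 AM − 4:30 = 7:44 PM on May 1.
+9 hours and 14 minutes → arrive 4:58 AM UTC on May 2.
Flight 1 lands earlier by 21 hours 11 minutes.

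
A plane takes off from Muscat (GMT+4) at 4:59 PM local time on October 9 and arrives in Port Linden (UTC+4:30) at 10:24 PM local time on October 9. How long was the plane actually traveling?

Port Linden is 0:30 ahead of Muscat.
Clock-face elapsed time (ignoring zones) is 5 hours 25 minutes.
Actual elapsed = 5 hours 25 minutes − 0:30 = 4 hours 55 minutes.

4 hours 55 minutes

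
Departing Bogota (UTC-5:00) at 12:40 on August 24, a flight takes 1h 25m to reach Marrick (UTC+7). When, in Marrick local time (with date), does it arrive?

02:05 on Aug 25

Convert departure to UTC: 12:40 + 5:00 = 17:40 UTC on Aug 24.
Add 1 hour and 25 minutes travel time → 19:05 UTC.
Marrick is UTC+7:00, so local arrival = 19:05 + 7:00 = 02:05 on Aug 25.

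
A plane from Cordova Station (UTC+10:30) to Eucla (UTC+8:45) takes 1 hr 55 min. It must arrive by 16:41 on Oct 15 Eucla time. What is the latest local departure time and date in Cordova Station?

Target arrival in UTC: 16:41 − 8:45 = 07:56 on Oct 15.
Subtract 1 hour 55 minutes → departure 06:01 UTC on Oct 15.
Cordova Station is UTC+10:30: 06:01 + 10:30 = 16:31 on Oct 15.

16:31 on Oct 15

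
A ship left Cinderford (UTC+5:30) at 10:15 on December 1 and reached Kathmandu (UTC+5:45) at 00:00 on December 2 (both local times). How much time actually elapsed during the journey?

13 hours 30 minutes

Departure in UTC: 10:15 − 5:30 = 04:45 on Dec 1.
Arrival in UTC: 00:00 − 5:45 = 18:15 on Dec 1.
Elapsed = 18:15 − 04:45 = 13 hours 30 minutes.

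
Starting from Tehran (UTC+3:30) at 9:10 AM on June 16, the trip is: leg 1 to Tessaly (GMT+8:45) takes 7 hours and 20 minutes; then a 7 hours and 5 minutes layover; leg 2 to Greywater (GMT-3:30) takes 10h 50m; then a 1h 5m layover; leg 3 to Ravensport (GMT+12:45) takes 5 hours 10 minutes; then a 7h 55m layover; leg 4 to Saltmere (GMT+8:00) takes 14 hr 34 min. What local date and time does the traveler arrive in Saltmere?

7:39 PM on June 18

Convert departure to UTC: 9:10 AM − 3:30 = 5:40 AM UTC on Jun 16.
Add 7 hours and 20 minutes leg 1 → 1:00 PM UTC.
Add 7 hours 5 minutes layover in Tessaly → 8:05 PM UTC.
Add 10 hours 50 minutes leg 2 → 6:55 AM UTC (Jun 17).
Add 1 hour and 5 minutes layover in Greywater → 8:00 AM UTC.
Add 5 hours 10 minutes leg 3 → 1:10 PM UTC.
Add 7 hours and 55 minutes layover in Ravensport → 9:05 PM UTC.
Add 14 hours and 34 minutes leg 4 → 11:39 AM UTC (Jun 18).
Saltmere is UTC+8:00, so local arrival = 11:39 AM + 8:00 = 7:39 PM on Jun 18.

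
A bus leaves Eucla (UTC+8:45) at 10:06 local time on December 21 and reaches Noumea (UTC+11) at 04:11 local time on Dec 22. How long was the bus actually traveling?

Noumea is 2:15 ahead of Eucla.
Clock-face elapsed time (ignoring zones) is 18 hours 5 minutes.
Actual elapsed = 18 hours 5 minutes − 2:15 = 15 hours 50 minutes.

15 hours 50 minutes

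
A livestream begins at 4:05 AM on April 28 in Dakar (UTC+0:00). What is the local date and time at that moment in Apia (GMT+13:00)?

Dakar is UTC+0 so that is 4:05 AM UTC.
Apia is UTC+13:00: 4:05 AM + 13:00 = 5:05 PM on Apr 28.

5:05 PM on Apr 28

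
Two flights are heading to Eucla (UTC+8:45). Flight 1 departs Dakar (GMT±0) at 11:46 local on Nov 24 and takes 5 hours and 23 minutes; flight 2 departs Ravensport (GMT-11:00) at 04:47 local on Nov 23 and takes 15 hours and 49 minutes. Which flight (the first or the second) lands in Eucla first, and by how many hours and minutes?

Flight 1 departs at 11:46 UTC (Nov 24).
+5 hours and 23 minutes → arrive 17:09 UTC on Nov 24.
Flight 2 in UTC: 04:47 + 11:00 = 15:47 on Nov 23.
+15 hours 49 minutes → arrive 07:36 UTC on Nov 24.
Flight 2 lands earlier by 9 hours 33 minutes.

the second, by 9 hours 33 minutes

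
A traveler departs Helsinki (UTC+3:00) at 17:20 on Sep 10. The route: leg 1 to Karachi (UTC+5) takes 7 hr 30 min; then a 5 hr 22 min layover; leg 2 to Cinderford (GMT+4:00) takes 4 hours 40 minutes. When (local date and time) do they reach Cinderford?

Convert departure to UTC: 17:20 − 3:00 = 14:20 UTC on Sep 10.
Add 7 hours and 30 minutes leg 1 → 21:50 UTC.
Add 5 hours 22 minutes layover in Karachi → 03:12 UTC (Sep 11).
Add 4 hours 40 minutes leg 2 → 07:52 UTC.
Cinderford is UTC+4:00, so local arrival = 07:52 + 4:00 = 11:52 on Sep 11.

11:52 on Sep 11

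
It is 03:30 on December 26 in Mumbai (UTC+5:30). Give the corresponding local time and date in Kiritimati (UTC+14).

12:00 on December 26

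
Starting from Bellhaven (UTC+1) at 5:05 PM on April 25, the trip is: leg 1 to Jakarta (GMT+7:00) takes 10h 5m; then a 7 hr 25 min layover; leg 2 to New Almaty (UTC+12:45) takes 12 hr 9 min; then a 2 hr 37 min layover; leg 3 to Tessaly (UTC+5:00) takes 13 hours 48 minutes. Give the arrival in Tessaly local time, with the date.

Convert departure to UTC: 5:05 PM − 1:00 = 4:05 PM UTC on Apr 25.
Add 10 hours and 5 minutes leg 1 → 2:10 AM UTC (Apr 26).
Add 7 hours and 25 minutes layover in Jakarta → 9:35 AM UTC.
Add 12 hours and 9 minutes leg 2 → 9:44 PM UTC.
Add 2 hours 37 minutes layover in New Almaty → 12:21 AM UTC (Apr 27).
Add 13 hours 48 minutes leg 3 → 2:09 PM UTC.
Tessaly is UTC+5:00, so local arrival = 2:09 PM + 5:00 = 7:09 PM on Apr 27.

7:09 PM on Apr 27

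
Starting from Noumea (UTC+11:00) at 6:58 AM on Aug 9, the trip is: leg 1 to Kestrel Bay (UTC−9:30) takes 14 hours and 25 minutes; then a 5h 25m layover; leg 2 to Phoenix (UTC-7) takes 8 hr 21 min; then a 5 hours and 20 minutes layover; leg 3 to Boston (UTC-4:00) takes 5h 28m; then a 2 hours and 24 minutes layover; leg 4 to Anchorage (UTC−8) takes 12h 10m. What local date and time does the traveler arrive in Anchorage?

5:31 PM on August 10

Convert departure to UTC: 6:58 AM − 11:00 = 7:58 PM UTC on Aug 8.
Add 14 hours and 25 minutes leg 1 → 10:23 AM UTC (Aug 9).
Add 5 hours 25 minutes layover in Kestrel Bay → 3:48 PM UTC.
Add 8 hours 21 minutes leg 2 → 12:09 AM UTC (Aug 10).
Add 5 hours 20 minutes layover in Phoenix → 5:29 AM UTC.
Add 5 hours and 28 minutes leg 3 → 10:57 AM UTC.
Add 2 hours and 24 minutes layover in Boston → 1:21 PM UTC.
Add 12 hours and 10 minutes leg 4 → 1:31 AM UTC (Aug 11).
Anchorage is UTC−8:00, so local arrival = 1:31 AM − 8:00 = 5:31 PM on Aug 10.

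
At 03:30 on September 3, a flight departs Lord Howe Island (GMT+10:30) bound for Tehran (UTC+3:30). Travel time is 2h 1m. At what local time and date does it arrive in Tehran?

22:31 on September 2

Convert departure to UTC: 03:30 − 10:30 = 17:00 UTC on Sep 2.
Add 2 hours and 1 minute travel time → 19:01 UTC.
Tehran is UTC+3:30, so local arrival = 19:01 + 3:30 = 22:31 on Sep 2.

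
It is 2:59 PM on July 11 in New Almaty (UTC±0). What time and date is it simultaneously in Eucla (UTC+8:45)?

11:44 PM on Jul 11

New Almaty is UTC+0 so that is 2:59 PM UTC.
Eucla is UTC+8:45: 2:59 PM + 8:45 = 11:44 PM on Jul 11.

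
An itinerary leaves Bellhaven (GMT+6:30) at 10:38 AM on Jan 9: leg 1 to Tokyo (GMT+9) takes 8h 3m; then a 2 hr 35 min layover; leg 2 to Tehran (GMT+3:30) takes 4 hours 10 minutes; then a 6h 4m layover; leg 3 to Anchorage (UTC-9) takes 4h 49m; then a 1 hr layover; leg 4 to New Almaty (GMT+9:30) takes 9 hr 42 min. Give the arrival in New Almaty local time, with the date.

2:01 AM on January 11

Convert departure to UTC: 10:38 AM − 6:30 = 4:08 AM UTC on Jan 9.
Add 8 hours 3 minutes leg 1 → 12:11 PM UTC.
Add 2 hours and 35 minutes layover in Tokyo → 2:46 PM UTC.
Add 4 hours 10 minutes leg 2 → 6:56 PM UTC.
Add 6 hours and 4 minutes layover in Tehran → 1:00 AM UTC (Jan 10).
Add 4 hours 49 minutes leg 3 → 5:49 AM UTC.
Add 1 hour layover in Anchorage → 6:49 AM UTC.
Add 9 hours and 42 minutes leg 4 → 4:31 PM UTC.
New Almaty is UTC+9:30, so local arrival = 4:31 PM + 9:30 = 2:01 AM on Jan 11.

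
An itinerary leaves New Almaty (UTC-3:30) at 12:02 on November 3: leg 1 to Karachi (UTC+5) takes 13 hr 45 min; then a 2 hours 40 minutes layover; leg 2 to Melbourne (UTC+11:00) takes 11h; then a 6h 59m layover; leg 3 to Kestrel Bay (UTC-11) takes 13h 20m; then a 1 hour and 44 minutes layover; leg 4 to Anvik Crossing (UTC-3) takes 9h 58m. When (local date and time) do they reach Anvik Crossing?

23:58 on Nov 5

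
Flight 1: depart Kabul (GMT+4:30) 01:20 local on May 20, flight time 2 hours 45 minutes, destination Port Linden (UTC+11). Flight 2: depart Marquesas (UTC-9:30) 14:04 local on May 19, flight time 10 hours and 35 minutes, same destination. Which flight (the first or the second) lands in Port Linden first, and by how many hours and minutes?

Flight 1 in UTC: 01:20 − 4:30 = 20:50 on May 19.
+2 hours and 45 minutes → arrive 23:35 UTC on May 19.
Flight 2 in UTC: 14:04 + 9:30 = 23:34 on May 19.
+10 hours and 35 minutes → arrive 10:09 UTC on May 20.
Flight 1 lands earlier by 10 hours 34 minutes.

the first, by 10 hours 34 minutes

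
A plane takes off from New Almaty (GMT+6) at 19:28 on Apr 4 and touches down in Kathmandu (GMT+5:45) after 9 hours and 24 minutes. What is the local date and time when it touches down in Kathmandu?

04:37 on April 5

Convert departure to UTC: 19:28 − 6:00 = 13:28 UTC on Apr 4.
Add 9 hours and 24 minutes travel time → 22:52 UTC.
Kathmandu is UTC+5:45, so local arrival = 22:52 + 5:45 = 04:37 on Apr 5.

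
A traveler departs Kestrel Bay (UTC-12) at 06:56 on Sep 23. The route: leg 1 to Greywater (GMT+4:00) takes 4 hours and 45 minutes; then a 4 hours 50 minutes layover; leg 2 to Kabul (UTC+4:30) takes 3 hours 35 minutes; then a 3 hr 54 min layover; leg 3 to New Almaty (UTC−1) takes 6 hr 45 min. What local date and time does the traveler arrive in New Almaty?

17:45 on September 24

Convert departure to UTC: 06:56 + 12:00 = 18:56 UTC on Sep 23.
Add 4 hours and 45 minutes leg 1 → 23:41 UTC.
Add 4 hours and 50 minutes layover in Greywater → 04:31 UTC (Sep 24).
Add 3 hours and 35 minutes leg 2 → 08:06 UTC.
Add 3 hours 54 minutes layover in Kabul → 12:00 UTC.
Add 6 hours 45 minutes leg 3 → 18:45 UTC.
New Almaty is UTC−1:00, so local arrival = 18:45 − 1:00 = 17:45 on Sep 24.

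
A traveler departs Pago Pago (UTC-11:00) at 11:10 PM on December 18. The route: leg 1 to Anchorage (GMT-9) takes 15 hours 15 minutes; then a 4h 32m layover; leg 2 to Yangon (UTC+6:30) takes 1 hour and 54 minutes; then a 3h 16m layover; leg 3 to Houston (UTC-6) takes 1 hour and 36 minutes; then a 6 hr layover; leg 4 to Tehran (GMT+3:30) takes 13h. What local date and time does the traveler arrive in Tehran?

11:13 AM on December 21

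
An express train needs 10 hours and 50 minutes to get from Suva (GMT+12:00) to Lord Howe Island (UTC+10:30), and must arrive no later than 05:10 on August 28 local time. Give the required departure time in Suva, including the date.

Target arrival in UTC: 05:10 − 10:30 = 18:40 on Aug 27.
Subtract 10 hours and 50 minutes → departure 07:50 UTC on Aug 27.
Suva is UTC+12:00: 07:50 + 12:00 = 19:50 on Aug 27.

19:50 on Aug 27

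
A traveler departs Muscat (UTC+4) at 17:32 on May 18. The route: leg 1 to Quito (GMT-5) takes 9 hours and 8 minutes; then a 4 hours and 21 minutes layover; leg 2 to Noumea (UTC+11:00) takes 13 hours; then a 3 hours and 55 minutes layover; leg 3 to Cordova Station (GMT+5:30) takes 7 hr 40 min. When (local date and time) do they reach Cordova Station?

Convert departure to UTC: 17:32 − 4:00 = 13:32 UTC on May 18.
Add 9 hours and 8 minutes leg 1 → 22:40 UTC.
Add 4 hours 21 minutes layover in Quito → 03:01 UTC (May 19).
Add 13 hours leg 2 → 16:01 UTC.
Add 3 hours 55 minutes layover in Noumea → 19:56 UTC.
Add 7 hours 40 minutes leg 3 → 03:36 UTC (May 20).
Cordova Station is UTC+5:30, so local arrival = 03:36 + 5:30 = 09:06 on May 20.

09:06 on May 20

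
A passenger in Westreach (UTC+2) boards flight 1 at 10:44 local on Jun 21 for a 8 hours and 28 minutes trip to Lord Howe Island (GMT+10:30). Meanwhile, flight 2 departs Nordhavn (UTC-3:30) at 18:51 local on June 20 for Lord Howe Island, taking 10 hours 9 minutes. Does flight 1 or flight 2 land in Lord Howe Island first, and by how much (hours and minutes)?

the second, by 8 hours 42 minutes

Flight 1 in UTC: 10:44 − 2:00 = 08:44 on Jun 21.
+8 hours and 28 minutes → arrive 17:12 UTC on Jun 21.
Flight 2 in UTC: 18:51 + 3:30 = 22:21 on Jun 20.
+10 hours and 9 minutes → arrive 08:30 UTC on Jun 21.
Flight 2 lands earlier by 8 hours 42 minutes.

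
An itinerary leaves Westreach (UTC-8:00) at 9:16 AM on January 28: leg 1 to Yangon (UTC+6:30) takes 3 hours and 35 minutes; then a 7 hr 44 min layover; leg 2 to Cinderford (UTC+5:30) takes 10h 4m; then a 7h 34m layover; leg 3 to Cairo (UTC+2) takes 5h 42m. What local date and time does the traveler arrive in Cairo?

5:55 AM on January 30

Convert departure to UTC: 9:16 AM + 8:00 = 5:16 PM UTC on Jan 28.
Add 3 hours and 35 minutes leg 1 → 8:51 PM UTC.
Add 7 hours and 44 minutes layover in Yangon → 4:35 AM UTC (Jan 29).
Add 10 hours 4 minutes leg 2 → 2:39 PM UTC.
Add 7 hours and 34 minutes layover in Cinderford → 10:13 PM UTC.
Add 5 hours 42 minutes leg 3 → 3:55 AM UTC (Jan 30).
Cairo is UTC+2:00, so local arrival = 3:55 AM + 2:00 = 5:55 AM on Jan 30.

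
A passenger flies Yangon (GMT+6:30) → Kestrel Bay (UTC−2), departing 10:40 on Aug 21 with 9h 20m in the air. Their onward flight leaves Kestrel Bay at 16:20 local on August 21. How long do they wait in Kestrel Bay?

Convert departure to UTC: 10:40 − 6:30 = 04:10 UTC on Aug 21.
Add 9 hours 20 minutes flight time → 13:30 UTC.
Kestrel Bay is UTC−2:00, so local arrival = 13:30 − 2:00 = 11:30 on Aug 21.
Layover = 16:20 − 11:30 = 4 hours 50 minutes.

4 hours 50 minutes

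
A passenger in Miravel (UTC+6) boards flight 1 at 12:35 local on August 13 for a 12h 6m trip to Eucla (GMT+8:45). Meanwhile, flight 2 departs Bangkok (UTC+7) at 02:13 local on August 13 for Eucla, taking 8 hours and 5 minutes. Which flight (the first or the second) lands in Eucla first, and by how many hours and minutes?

Flight 1 in UTC: 12:35 − 6:00 = 06:35 on Aug 13.
+12 hours and 6 minutes → arrive 18:41 UTC on Aug 13.
Flight 2 in UTC: 02:13 − 7:00 = 19:13 on Aug 12.
+8 hours and 5 minutes → arrive 03:18 UTC on Aug 13.
Flight 2 lands earlier by 15 hours 23 minutes.

the second, by 15 hours 23 minutes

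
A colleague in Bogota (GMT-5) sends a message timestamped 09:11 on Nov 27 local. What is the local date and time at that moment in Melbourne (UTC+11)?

01:11 on November 28

In UTC: 09:11 + 5:00 = 14:11 on Nov 27.
Melbourne is UTC+11:00: 14:11 + 11:00 = 01:11 on Nov 28.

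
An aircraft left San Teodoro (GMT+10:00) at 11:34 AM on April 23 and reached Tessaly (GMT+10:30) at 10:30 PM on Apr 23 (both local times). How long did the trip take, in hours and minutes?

10 hours 26 minutes

Tessaly is 0:30 ahead of San Teodoro.
Clock-face elapsed time (ignoring zones) is 10 hours 56 minutes.
Actual elapsed = 10 hours 56 minutes − 0:30 = 10 hours 26 minutes.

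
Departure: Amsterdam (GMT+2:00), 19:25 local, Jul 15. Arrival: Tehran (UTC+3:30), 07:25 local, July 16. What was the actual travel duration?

10 hours 30 minutes

Tehran is 1:30 ahead of Amsterdam.
Clock-face elapsed time (ignoring zones) is 12 hours.
Actual elapsed = 12 hours − 1:30 = 10 hours 30 minutes.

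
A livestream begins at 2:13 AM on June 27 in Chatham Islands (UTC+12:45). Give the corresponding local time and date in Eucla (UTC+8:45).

Eucla is 4:00 behind Chatham Islands.
Shift by the zone difference: 2:13 AM − 4:00 = 10:13 PM on Jun 26 in Eucla.

10:13 PM on Jun 26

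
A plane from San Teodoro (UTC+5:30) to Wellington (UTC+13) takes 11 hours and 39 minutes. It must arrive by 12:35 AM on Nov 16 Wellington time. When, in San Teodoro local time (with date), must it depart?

5:26 AM on November 15

Target arrival in UTC: 12:35 AM − 13:00 = 11:35 AM on Nov 15.
Subtract 11 hours 39 minutes → departure 11:56 PM UTC on Nov 14.
San Teodoro is UTC+5:30: 11:56 PM + 5:30 = 5:26 AM on Nov 15.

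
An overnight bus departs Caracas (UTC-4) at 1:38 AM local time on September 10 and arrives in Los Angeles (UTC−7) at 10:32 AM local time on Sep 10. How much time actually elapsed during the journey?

Departure in UTC: 1:38 AM + 4:00 = 5:38 AM on Sep 10.
Arrival in UTC: 10:32 AM + 7:00 = 5:32 PM on Sep 10.
Elapsed = 5:32 PM − 5:38 AM = 11 hours 54 minutes.

11 hours 54 minutes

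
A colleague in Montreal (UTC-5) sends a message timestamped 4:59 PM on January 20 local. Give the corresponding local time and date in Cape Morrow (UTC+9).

6:59 AM on January 21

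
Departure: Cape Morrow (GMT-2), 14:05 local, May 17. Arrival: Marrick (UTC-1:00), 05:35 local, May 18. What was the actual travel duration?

14 hours 30 minutes

Departure in UTC: 14:05 + 2:00 = 16:05 on May 17.
Arrival in UTC: 05:35 + 1:00 = 06:35 on May 18.
Elapsed = 06:35 − 16:05 (+1 day) = 14 hours 30 minutes.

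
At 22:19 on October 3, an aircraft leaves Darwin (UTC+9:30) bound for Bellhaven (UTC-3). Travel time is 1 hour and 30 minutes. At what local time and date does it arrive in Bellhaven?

Convert departure to UTC: 22:19 − 9:30 = 12:49 UTC on Oct 3.
Add 1 hour and 30 minutes travel time → 14:19 UTC.
Bellhaven is UTC−3:00, so local arrival = 14:19 − 3:00 = 11:19 on Oct 3.

11:19 on Oct 3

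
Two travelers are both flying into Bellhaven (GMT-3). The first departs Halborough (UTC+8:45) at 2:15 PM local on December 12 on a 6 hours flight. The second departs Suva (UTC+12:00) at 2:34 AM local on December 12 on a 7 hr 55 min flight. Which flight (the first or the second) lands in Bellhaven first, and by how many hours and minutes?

the second, by 13 hours 1 minute

Flight 1 in UTC: 2:15 PM − 8:45 = 5:30 AM on Dec 12.
+6 hours → arrive 11:30 AM UTC on Dec 12.
Flight 2 in UTC: 2:34 AM − 12:00 = 2:34 PM on Dec 11.
+7 hours 55 minutes → arrive 10:29 PM UTC on Dec 11.
Flight 2 lands earlier by 13 hours 1 minute.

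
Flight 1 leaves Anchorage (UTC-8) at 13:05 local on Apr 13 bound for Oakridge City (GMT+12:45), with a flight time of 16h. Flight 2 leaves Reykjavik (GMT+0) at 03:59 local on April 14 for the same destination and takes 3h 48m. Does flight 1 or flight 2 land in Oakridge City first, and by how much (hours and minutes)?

the second, by 5 hours 18 minutes

Flight 1 in UTC: 13:05 + 8:00 = 21:05 on Apr 13.
+16 hours → arrive 13:05 UTC on Apr 14.
Flight 2 departs at 03:59 UTC (Apr 14).
+3 hours and 48 minutes → arrive 07:47 UTC on Apr 14.
Flight 2 lands earlier by 5 hours 18 minutes.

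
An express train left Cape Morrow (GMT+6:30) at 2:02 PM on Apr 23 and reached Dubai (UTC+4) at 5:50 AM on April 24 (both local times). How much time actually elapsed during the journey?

18 hours 18 minutes

Departure in UTC: 2:02 PM − 6:30 = 7:32 AM on Apr 23.
Arrival in UTC: 5:50 AM − 4:00 = 1:50 AM on Apr 24.
Elapsed = 1:50 AM − 7:32 AM (+1 day) = 18 hours 18 minutes.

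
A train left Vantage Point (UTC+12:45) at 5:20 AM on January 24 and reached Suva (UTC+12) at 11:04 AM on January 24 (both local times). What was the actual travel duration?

Departure in UTC: 5:20 AM − 12:45 = 4:35 PM on Jan 23.
Arrival in UTC: 11:04 AM − 12:00 = 11:04 PM on Jan 23.
Elapsed = 11:04 PM − 4:35 PM = 6 hours 29 minutes.

6 hours 29 minutes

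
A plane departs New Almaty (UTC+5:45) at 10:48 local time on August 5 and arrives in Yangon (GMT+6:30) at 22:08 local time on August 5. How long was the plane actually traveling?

Departure in UTC: 10:48 − 5:45 = 05:03 on Aug 5.
Arrival in UTC: 22:08 − 6:30 = 15:38 on Aug 5.
Elapsed = 15:38 − 05:03 = 10 hours 35 minutes.

10 hours 35 minutes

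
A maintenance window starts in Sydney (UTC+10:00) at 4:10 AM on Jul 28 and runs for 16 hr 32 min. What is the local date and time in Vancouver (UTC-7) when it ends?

3:42 AM on July 28

Vancouver is 17:00 behind Sydney.
After 16 hours and 32 minutes it is 8:42 PM in Sydney.
Shift by the zone difference: 8:42 PM − 17:00 = 3:42 AM on Jul 28 in Vancouver.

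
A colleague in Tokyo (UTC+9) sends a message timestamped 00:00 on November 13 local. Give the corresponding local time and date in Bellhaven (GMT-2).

In UTC: 00:00 − 9:00 = 15:00 on Nov 12.
Bellhaven is UTC−2:00: 15:00 − 2:00 = 13:00 on Nov 12.

13:00 on Nov 12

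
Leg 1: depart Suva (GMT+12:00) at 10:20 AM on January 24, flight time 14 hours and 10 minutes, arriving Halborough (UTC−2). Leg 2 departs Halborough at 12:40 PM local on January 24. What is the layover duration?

Convert departure to UTC: 10:20 AM − 12:00 = 10:20 PM UTC on Jan 23.
Add 14 hours and 10 minutes flight time → 12:30 PM UTC (Jan 24).
Halborough is UTC−2:00, so local arrival = 12:30 PM − 2:00 = 10:30 AM on Jan 24.
Layover = 12:40 PM − 10:30 AM = 2 hours 10 minutes.

2 hours 10 minutes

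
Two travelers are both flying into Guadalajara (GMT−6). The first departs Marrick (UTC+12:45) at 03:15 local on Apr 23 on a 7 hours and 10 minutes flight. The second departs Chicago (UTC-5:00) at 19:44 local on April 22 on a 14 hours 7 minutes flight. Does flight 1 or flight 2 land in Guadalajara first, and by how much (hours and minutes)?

the first, by 17 hours 11 minutes

Flight 1 in UTC: 03:15 − 12:45 = 14:30 on Apr 22.
+7 hours and 10 minutes → arrive 21:40 UTC on Apr 22.
Flight 2 in UTC: 19:44 + 5:00 = 00:44 on Apr 23.
+14 hours and 7 minutes → arrive 14:51 UTC on Apr 23.
Flight 1 lands earlier by 17 hours 11 minutes.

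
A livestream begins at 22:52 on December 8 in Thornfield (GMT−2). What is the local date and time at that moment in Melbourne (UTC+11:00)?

In UTC: 22:52 + 2:00 = 00:52 on Dec 9.
Melbourne is UTC+11:00: 00:52 + 11:00 = 11:52 on Dec 9.

11:52 on December 9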